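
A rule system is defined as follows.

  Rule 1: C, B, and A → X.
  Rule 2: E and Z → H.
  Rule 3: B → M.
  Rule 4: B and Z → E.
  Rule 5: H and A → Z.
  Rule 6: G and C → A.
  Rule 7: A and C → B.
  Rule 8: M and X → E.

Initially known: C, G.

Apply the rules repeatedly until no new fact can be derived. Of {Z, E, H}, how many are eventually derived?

1

From G and C, Rule 6 gives A.
A and C hold, so B follows (Rule 7).
From C, B, and A, Rule 1 gives X.
From B, Rule 3 gives M.
From M and X, Rule 8 gives E.
Z would need H and A (Rule 5), but H is never established.
E: reached.
H would need E and Z (Rule 2), but Z is never established.
Reached: E — 1 of the 3.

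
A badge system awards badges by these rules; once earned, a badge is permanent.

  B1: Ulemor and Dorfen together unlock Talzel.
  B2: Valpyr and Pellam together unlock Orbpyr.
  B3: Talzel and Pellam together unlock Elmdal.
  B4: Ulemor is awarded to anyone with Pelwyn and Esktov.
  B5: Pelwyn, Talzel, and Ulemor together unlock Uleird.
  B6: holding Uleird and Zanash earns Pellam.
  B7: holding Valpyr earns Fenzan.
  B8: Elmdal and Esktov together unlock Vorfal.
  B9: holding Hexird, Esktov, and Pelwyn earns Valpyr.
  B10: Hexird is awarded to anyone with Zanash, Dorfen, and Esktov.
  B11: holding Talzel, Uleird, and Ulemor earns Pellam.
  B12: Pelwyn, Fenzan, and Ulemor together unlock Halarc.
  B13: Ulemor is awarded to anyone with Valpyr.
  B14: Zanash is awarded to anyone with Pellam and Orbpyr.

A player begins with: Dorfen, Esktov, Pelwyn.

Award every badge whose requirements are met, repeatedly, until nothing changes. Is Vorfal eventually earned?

Yes

With Pelwyn and Esktov, Ulemor is earned (B4).
With Ulemor and Dorfen, Talzel is earned (B1).
With Pelwyn, Talzel, and Ulemor, Uleird is earned (B5).
With Talzel, Uleird, and Ulemor, Pellam is earned (B11).
With Talzel and Pellam, Elmdal is earned (B3).
With Elmdal and Esktov, Vorfal is earned (B8).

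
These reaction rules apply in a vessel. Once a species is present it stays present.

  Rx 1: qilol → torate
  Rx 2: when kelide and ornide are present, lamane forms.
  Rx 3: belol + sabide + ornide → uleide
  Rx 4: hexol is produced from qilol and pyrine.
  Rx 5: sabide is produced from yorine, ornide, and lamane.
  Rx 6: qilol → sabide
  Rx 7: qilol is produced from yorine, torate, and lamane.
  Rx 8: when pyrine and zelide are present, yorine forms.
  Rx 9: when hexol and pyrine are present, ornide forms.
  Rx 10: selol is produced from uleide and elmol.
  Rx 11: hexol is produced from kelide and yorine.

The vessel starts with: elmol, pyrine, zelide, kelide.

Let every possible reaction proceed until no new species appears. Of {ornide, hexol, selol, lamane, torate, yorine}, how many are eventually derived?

pyrine and zelide present → yorine forms (Rx 8).
kelide and yorine present → hexol forms (Rx 11).
hexol and pyrine present → ornide forms (Rx 9).
kelide and ornide present → lamane forms (Rx 2).
ornide: reached.
hexol: reached.
selol would need uleide and elmol (Rx 10), but uleide never forms.
lamane: reached.
torate would need qilol (Rx 1), but qilol never forms.
yorine: reached.
Reached: ornide, hexol, lamane, and yorine — 4 of the 6.

4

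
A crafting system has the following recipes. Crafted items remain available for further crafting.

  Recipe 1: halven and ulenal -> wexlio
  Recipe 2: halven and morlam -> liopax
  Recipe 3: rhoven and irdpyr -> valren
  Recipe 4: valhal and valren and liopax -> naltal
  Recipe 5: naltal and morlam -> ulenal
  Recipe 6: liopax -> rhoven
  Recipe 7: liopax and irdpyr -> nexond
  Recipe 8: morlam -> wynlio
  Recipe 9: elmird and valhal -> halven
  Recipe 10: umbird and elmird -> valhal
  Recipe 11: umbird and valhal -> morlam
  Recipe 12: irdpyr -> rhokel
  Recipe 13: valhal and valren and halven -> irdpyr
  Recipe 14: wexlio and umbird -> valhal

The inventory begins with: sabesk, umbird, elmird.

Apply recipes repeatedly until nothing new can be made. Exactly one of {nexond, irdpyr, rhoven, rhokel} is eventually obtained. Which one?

rhoven

Using Recipe 10, umbird and elmird make valhal.
Using Recipe 9, elmird and valhal make halven.
Using Recipe 11, umbird and valhal make morlam.
halven and morlam -> liopax (Recipe 2).
Using Recipe 6, liopax makes rhoven.
nexond would need liopax and irdpyr (Recipe 7), but irdpyr is never obtained. irdpyr would need valhal, valren, and halven (Recipe 13), but valren is never obtained. rhokel would need irdpyr (Recipe 12), but irdpyr is never obtained.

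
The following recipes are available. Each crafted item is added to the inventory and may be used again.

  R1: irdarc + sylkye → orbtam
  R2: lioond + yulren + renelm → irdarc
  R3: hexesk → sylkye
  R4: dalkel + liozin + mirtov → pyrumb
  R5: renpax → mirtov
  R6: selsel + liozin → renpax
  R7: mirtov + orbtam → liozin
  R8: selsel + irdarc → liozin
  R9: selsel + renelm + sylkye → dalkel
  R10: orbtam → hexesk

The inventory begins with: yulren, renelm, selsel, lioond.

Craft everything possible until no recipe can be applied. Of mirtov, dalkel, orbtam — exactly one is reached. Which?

mirtov

lioond + yulren + renelm → irdarc (R2).
selsel + irdarc → liozin (R8).
Using R6, selsel and liozin make renpax.
Using R5, renpax makes mirtov.
dalkel would need selsel, renelm, and sylkye (R9), but sylkye is never obtained. orbtam would need irdarc and sylkye (R1), but sylkye is never obtained.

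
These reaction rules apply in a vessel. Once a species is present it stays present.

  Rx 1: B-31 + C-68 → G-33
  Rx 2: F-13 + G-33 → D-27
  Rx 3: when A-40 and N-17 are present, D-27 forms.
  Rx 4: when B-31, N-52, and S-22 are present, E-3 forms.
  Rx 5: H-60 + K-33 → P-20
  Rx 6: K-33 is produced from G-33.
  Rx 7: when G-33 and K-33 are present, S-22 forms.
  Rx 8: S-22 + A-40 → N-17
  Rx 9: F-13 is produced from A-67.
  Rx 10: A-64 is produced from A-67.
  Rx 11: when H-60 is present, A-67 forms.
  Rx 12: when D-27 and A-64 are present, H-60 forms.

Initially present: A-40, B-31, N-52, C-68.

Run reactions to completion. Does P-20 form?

No

P-20 would need H-60 and K-33 (Rx 5), but H-60 never forms.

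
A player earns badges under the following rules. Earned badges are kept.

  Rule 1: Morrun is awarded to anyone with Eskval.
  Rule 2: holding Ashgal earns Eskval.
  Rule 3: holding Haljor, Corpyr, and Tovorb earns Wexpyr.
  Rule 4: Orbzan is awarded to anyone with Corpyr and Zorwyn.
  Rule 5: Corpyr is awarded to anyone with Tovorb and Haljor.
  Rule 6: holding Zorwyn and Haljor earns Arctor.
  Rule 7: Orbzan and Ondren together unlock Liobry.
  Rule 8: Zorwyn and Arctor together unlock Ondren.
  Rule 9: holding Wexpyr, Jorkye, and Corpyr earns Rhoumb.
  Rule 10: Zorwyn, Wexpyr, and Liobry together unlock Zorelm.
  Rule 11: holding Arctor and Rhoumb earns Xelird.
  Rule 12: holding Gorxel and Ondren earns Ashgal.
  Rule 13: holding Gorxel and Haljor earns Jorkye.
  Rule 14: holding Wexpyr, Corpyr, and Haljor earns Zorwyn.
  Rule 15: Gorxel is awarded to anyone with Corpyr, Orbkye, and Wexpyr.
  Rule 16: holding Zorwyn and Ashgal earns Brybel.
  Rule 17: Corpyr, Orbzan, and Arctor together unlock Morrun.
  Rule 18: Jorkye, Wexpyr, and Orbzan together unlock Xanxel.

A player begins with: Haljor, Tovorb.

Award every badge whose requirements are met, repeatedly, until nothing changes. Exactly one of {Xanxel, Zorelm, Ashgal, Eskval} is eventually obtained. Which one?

Zorelm

With Tovorb and Haljor, Corpyr is earned (Rule 5).
With Haljor, Corpyr, and Tovorb, Wexpyr is earned (Rule 3).
With Wexpyr, Corpyr, and Haljor, Zorwyn is earned (Rule 14).
With Corpyr and Zorwyn, Orbzan is earned (Rule 4).
With Zorwyn and Haljor, Arctor is earned (Rule 6).
With Zorwyn and Arctor, Ondren is earned (Rule 8).
With Orbzan and Ondren, Liobry is earned (Rule 7).
With Zorwyn, Wexpyr, and Liobry, Zorelm is earned (Rule 10).
Xanxel would need Jorkye, Wexpyr, and Orbzan (Rule 18), but Jorkye is never earned. Eskval would need Ashgal (Rule 2), but Ashgal is never earned. Ashgal would need Gorxel and Ondren (Rule 12), but Gorxel is never earned.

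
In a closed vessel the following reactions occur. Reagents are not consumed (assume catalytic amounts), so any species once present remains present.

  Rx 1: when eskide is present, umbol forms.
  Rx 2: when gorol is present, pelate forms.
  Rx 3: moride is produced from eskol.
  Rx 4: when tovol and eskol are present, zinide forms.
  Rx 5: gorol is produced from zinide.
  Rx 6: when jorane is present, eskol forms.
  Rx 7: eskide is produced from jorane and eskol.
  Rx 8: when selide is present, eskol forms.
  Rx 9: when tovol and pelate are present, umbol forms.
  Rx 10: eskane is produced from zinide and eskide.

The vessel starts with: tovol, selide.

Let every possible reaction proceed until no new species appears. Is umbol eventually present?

Yes

selide present → eskol forms (Rx 8).
tovol and eskol present → zinide forms (Rx 4).
zinide present → gorol forms (Rx 5).
gorol present → pelate forms (Rx 2).
tovol and pelate present → umbol forms (Rx 9).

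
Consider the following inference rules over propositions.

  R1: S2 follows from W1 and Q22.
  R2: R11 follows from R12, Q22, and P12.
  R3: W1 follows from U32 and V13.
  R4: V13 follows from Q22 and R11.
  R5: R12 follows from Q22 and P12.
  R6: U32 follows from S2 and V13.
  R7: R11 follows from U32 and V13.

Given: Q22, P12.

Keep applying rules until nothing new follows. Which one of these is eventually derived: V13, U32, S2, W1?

From Q22 and P12, R5 gives R12.
From R12, Q22, and P12, R2 gives R11.
From Q22 and R11, R4 gives V13.
W1 would need U32 and V13 (R3), but U32 is never established. U32 would need S2 and V13 (R6), but S2 is never established. S2 would need W1 and Q22 (R1), but W1 is never established.

V13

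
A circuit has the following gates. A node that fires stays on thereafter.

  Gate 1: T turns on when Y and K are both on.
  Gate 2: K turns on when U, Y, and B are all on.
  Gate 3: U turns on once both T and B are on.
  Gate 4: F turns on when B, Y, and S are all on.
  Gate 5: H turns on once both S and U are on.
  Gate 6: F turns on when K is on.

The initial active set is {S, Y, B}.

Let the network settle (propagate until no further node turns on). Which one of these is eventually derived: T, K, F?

F

Gate 4: B, Y, and S on → F on.
K would need U, Y, and B (Gate 2), but U never turns on. T would need Y and K (Gate 1), but K never turns on.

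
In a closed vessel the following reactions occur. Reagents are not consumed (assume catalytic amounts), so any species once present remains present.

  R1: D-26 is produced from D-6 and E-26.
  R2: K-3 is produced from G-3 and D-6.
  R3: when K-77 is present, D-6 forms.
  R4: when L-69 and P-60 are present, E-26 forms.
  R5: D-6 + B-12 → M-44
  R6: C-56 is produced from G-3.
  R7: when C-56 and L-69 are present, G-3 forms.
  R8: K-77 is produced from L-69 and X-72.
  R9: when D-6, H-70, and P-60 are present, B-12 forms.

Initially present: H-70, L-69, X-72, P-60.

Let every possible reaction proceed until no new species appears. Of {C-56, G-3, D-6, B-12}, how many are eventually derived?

2

L-69 and X-72 present → K-77 forms (R8).
K-77 present → D-6 forms (R3).
D-6, H-70, and P-60 present → B-12 forms (R9).
C-56 would need G-3 (R6), but G-3 never forms.
G-3 would need C-56 and L-69 (R7), but C-56 never forms.
D-6: reached.
B-12: reached.
Reached: D-6 and B-12 — 2 of the 4.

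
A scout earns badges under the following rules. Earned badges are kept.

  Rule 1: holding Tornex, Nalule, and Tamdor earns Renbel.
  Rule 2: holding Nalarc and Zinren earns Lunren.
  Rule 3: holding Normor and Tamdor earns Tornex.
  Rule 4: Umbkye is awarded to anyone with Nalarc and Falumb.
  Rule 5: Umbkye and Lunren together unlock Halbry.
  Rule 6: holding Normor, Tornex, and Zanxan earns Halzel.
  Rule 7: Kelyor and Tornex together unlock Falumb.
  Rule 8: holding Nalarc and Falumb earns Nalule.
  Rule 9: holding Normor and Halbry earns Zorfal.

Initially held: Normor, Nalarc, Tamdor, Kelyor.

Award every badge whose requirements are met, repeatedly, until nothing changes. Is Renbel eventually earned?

With Normor and Tamdor, Tornex is earned (Rule 3).
With Kelyor and Tornex, Falumb is earned (Rule 7).
With Nalarc and Falumb, Nalule is earned (Rule 8).
With Tornex, Nalule, and Tamdor, Renbel is earned (Rule 1).

Yes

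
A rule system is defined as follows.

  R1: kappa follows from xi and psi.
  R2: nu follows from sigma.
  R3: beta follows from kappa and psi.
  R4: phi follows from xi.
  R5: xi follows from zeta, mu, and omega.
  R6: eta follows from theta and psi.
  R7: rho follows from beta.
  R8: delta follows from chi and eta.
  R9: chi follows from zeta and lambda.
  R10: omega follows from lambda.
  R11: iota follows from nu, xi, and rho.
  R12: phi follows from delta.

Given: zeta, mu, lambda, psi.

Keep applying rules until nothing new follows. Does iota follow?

iota would need nu, xi, and rho (R11), but nu is never established.

No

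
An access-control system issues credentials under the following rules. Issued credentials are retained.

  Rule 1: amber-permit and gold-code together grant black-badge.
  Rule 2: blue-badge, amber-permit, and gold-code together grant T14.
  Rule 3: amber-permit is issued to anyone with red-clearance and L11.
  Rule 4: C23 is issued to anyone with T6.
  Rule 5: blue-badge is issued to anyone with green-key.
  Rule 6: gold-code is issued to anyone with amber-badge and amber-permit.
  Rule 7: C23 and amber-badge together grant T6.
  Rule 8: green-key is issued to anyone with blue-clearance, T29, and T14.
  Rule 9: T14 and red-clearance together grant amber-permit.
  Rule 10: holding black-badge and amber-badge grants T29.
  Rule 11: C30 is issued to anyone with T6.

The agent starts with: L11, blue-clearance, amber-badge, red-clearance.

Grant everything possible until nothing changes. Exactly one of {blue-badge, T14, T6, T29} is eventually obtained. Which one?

Holding red-clearance and L11 grants amber-permit (Rule 3).
Holding amber-badge and amber-permit grants gold-code (Rule 6).
Holding amber-permit and gold-code grants black-badge (Rule 1).
Holding black-badge and amber-badge grants T29 (Rule 10).
blue-badge would need green-key (Rule 5), but green-key is never granted. T14 would need blue-badge, amber-permit, and gold-code (Rule 2), but blue-badge is never granted. T6 would need C23 and amber-badge (Rule 7), but C23 is never granted.

T29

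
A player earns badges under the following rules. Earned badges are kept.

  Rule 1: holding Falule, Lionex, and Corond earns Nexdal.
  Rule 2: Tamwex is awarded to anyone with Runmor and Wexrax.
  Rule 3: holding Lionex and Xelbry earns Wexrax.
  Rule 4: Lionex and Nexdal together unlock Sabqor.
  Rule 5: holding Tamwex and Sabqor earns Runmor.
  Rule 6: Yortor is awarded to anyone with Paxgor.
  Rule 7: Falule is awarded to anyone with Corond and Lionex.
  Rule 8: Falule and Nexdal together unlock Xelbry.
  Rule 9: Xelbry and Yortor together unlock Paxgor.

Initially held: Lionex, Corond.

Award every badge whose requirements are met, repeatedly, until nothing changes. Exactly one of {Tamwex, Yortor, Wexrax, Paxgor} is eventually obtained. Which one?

Wexrax

With Corond and Lionex, Falule is earned (Rule 7).
With Falule, Lionex, and Corond, Nexdal is earned (Rule 1).
With Falule and Nexdal, Xelbry is earned (Rule 8).
With Lionex and Xelbry, Wexrax is earned (Rule 3).
Tamwex would need Runmor and Wexrax (Rule 2), but Runmor is never earned. Paxgor would need Xelbry and Yortor (Rule 9), but Yortor is never earned. Yortor would need Paxgor (Rule 6), but Paxgor is never earned.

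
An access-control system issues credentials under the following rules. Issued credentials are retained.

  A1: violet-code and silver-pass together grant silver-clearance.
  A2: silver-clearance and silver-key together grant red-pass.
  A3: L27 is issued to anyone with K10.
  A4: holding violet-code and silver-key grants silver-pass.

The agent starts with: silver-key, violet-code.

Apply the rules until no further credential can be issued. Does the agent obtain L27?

No

L27 would need K10 (A3), but K10 is never granted.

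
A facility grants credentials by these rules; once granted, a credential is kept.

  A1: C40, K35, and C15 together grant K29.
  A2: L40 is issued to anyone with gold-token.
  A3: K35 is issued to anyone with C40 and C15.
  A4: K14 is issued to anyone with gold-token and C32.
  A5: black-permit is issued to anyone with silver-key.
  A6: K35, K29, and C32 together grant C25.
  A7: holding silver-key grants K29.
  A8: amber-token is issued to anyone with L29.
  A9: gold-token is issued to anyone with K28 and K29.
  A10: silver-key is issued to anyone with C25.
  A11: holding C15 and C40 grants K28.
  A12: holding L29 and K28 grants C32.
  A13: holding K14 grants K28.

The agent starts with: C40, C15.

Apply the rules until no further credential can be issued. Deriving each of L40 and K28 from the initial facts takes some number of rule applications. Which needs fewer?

K28: Holding C15 and C40 grants K28 (A11). [1 rule application]
L40: Holding C15 and C40 grants K28 (A11). Holding C40 and C15 grants K35 (A3). Holding C40, K35, and C15 grants K29 (A1). Holding K28 and K29 grants gold-token (A9). Holding gold-token grants L40 (A2). [5 rule applications]
K28 needs fewer.

K28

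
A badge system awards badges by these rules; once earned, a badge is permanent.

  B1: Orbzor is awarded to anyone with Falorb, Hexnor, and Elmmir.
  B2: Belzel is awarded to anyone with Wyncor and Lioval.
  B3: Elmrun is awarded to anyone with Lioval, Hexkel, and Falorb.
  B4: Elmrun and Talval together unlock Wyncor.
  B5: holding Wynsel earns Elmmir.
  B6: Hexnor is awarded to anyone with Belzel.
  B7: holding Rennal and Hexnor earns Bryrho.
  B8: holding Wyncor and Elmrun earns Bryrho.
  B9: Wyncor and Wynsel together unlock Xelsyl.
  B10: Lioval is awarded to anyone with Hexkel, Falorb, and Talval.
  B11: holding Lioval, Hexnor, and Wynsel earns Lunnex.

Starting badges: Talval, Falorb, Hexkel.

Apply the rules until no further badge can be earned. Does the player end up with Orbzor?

Orbzor would need Falorb, Hexnor, and Elmmir (B1), but Elmmir is never earned.

No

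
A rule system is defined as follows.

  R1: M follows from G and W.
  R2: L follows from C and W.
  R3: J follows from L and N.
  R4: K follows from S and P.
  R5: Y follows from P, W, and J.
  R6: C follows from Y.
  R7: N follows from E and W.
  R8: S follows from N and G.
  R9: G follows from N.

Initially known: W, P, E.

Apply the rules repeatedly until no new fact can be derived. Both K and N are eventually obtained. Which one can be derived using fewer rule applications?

N: E and W hold, so N follows (R7). [1 rule application]
K: From E and W, R7 gives N. N holds, so G follows (R9). From N and G, R8 gives S. From S and P, R4 gives K. [4 rule applications]
N needs fewer.

N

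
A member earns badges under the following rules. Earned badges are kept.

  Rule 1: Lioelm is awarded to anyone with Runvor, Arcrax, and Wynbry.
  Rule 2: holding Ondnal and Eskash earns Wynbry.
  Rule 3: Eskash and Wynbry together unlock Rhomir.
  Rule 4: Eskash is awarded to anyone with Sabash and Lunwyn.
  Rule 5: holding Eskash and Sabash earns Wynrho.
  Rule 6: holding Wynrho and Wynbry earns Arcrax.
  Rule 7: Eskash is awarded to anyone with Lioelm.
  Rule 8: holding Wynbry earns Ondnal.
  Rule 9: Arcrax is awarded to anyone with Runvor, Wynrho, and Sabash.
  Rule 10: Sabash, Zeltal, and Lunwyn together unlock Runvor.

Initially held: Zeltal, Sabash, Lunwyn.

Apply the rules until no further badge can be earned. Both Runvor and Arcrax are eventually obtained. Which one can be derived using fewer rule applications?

Runvor

Runvor: With Sabash, Zeltal, and Lunwyn, Runvor is earned (Rule 10). [1 rule application]
Arcrax: With Sabash and Lunwyn, Eskash is earned (Rule 4). With Sabash, Zeltal, and Lunwyn, Runvor is earned (Rule 10). With Eskash and Sabash, Wynrho is earned (Rule 5). With Runvor, Wynrho, and Sabash, Arcrax is earned (Rule 9). [4 rule applications]
Runvor needs fewer.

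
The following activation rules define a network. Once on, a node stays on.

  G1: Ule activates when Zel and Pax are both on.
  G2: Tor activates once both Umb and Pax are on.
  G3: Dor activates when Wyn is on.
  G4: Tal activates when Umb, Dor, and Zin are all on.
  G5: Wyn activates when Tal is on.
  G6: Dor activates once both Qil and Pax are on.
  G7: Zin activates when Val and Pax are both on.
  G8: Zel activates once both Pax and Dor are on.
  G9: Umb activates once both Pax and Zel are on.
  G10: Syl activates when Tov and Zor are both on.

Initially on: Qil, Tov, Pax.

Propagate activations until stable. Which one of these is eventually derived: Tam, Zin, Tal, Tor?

Qil and Pax are on, so Dor activates (G6).
Pax and Dor are on, so Zel activates (G8).
Pax and Zel are on, so Umb activates (G9).
G2: Umb and Pax on → Tor on.
No rule produces Tam, and it is not given. Tal would need Umb, Dor, and Zin (G4), but Zin never turns on. Zin would need Val and Pax (G7), but Val never turns on.

Tor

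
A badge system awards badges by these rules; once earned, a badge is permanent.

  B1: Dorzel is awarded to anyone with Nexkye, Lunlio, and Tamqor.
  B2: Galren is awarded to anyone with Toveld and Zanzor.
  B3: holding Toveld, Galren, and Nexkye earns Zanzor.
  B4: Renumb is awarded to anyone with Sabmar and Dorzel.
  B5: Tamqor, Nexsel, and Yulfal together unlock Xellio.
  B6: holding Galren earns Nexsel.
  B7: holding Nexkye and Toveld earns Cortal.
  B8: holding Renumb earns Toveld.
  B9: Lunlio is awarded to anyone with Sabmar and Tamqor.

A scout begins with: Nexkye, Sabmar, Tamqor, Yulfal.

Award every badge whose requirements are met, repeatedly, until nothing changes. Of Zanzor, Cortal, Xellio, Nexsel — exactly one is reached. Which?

With Sabmar and Tamqor, Lunlio is earned (B9).
With Nexkye, Lunlio, and Tamqor, Dorzel is earned (B1).
With Sabmar and Dorzel, Renumb is earned (B4).
With Renumb, Toveld is earned (B8).
With Nexkye and Toveld, Cortal is earned (B7).
Xellio would need Tamqor, Nexsel, and Yulfal (B5), but Nexsel is never earned. Zanzor would need Toveld, Galren, and Nexkye (B3), but Galren is never earned. Nexsel would need Galren (B6), but Galren is never earned.

Cortal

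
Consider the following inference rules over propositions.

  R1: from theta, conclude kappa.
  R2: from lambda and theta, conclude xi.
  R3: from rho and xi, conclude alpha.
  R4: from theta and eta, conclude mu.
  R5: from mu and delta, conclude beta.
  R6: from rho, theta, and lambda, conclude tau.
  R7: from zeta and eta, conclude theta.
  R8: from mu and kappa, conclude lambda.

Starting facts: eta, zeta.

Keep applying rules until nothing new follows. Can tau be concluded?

No

tau would need rho, theta, and lambda (R6), but rho is never established.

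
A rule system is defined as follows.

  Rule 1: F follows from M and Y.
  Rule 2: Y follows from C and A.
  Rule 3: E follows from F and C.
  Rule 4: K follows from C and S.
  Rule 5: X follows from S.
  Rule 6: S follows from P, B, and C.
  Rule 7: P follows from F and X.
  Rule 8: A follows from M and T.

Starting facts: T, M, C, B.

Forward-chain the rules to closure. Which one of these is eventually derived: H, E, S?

M and T hold, so A follows (Rule 8).
From C and A, Rule 2 gives Y.
M and Y hold, so F follows (Rule 1).
From F and C, Rule 3 gives E.
No rule produces H, and it is not given. S would need P, B, and C (Rule 6), but P is never established.

E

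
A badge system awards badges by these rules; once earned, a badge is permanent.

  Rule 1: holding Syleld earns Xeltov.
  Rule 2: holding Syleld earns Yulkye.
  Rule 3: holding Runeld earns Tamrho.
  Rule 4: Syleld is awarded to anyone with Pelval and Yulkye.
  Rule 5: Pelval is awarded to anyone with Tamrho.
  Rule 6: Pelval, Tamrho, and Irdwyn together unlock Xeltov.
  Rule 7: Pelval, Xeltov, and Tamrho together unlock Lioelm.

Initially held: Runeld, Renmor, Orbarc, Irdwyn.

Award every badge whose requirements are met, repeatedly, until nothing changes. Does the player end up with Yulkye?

Yulkye would need Syleld (Rule 2), but Syleld is never earned.

No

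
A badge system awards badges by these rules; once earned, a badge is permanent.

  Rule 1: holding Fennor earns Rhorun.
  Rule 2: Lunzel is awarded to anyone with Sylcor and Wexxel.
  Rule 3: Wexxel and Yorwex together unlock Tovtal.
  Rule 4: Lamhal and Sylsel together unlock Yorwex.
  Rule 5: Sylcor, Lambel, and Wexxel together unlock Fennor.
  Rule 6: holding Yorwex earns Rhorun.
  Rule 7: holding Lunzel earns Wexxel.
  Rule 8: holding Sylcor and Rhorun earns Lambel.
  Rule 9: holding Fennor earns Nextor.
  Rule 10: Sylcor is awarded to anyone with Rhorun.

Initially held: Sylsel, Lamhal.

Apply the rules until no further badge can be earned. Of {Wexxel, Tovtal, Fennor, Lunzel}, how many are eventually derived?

0

Wexxel would need Lunzel (Rule 7), but Lunzel is never earned.
Tovtal would need Wexxel and Yorwex (Rule 3), but Wexxel is never earned.
Fennor would need Sylcor, Lambel, and Wexxel (Rule 5), but Wexxel is never earned.
Lunzel would need Sylcor and Wexxel (Rule 2), but Wexxel is never earned.
None of the 4 are reached.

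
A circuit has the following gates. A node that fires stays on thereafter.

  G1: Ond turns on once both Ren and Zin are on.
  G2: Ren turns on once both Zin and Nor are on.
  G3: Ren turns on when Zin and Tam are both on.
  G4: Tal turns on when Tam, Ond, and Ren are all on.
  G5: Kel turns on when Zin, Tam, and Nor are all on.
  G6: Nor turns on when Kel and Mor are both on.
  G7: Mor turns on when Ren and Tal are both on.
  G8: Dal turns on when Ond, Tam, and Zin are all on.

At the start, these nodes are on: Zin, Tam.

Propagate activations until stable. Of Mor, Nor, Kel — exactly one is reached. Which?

G3: Zin and Tam on → Ren on.
Ren and Zin are on, so Ond turns on (G1).
Tam, Ond, and Ren are on, so Tal turns on (G4).
G7: Ren and Tal on → Mor on.
Nor would need Kel and Mor (G6), but Kel never turns on. Kel would need Zin, Tam, and Nor (G5), but Nor never turns on.

Mor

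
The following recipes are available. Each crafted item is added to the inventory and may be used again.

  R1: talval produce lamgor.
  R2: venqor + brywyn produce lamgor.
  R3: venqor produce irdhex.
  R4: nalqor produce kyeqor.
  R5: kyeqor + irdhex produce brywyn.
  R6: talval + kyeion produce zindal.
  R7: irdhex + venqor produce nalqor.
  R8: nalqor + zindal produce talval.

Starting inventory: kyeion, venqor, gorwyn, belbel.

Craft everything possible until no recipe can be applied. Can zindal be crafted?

zindal would need talval and kyeion (R6), but talval is never obtained.

No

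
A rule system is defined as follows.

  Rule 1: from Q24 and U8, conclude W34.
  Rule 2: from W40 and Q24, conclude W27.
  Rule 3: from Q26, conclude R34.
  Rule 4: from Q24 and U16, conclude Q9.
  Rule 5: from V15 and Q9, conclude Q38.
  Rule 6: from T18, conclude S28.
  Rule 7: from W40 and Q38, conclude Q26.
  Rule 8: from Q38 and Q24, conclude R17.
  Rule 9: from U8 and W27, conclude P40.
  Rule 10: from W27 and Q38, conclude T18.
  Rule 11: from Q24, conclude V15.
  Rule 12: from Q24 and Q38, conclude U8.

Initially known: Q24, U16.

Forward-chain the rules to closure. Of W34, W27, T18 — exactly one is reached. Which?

W34

From Q24 and U16, Rule 4 gives Q9.
Q24 holds, so V15 follows (Rule 11).
From V15 and Q9, Rule 5 gives Q38.
From Q24 and Q38, Rule 12 gives U8.
Q24 and U8 hold, so W34 follows (Rule 1).
T18 would need W27 and Q38 (Rule 10), but W27 is never established. W27 would need W40 and Q24 (Rule 2), but W40 is never established.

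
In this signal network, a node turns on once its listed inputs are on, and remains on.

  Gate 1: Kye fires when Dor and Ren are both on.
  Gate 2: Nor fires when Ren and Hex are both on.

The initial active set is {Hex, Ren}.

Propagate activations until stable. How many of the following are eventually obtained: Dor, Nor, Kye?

Ren and Hex are on, so Nor fires (Gate 2).
No rule produces Dor, and it is not given.
Nor: reached.
Kye would need Dor and Ren (Gate 1), but Dor never turns on.
Reached: Nor — 1 of the 3.

1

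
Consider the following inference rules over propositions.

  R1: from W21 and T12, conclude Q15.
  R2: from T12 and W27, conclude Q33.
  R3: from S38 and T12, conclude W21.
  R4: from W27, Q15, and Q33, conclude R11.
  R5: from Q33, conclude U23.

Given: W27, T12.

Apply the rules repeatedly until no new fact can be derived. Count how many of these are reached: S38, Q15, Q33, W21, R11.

From T12 and W27, R2 gives Q33.
No rule produces S38, and it is not given.
Q15 would need W21 and T12 (R1), but W21 is never established.
Q33: reached.
W21 would need S38 and T12 (R3), but S38 is never established.
R11 would need W27, Q15, and Q33 (R4), but Q15 is never established.
Reached: Q33 — 1 of the 5.

1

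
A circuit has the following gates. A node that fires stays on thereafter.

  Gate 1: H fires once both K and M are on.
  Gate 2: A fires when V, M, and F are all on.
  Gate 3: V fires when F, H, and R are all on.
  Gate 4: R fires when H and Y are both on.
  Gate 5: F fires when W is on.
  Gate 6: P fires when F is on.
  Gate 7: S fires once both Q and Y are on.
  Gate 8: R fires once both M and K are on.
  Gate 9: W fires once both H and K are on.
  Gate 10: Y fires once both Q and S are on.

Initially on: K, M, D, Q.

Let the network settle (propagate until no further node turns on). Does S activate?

No

S would need Q and Y (Gate 7), but Y never turns on.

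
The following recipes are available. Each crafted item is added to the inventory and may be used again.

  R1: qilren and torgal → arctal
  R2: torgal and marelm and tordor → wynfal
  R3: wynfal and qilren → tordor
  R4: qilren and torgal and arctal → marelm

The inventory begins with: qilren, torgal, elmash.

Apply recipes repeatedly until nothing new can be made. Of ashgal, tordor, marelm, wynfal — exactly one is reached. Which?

qilren and torgal → arctal (R1).
Using R4, qilren, torgal, and arctal make marelm.
wynfal would need torgal, marelm, and tordor (R2), but tordor is never obtained. No rule produces ashgal, and it is not given. tordor would need wynfal and qilren (R3), but wynfal is never obtained.

marelm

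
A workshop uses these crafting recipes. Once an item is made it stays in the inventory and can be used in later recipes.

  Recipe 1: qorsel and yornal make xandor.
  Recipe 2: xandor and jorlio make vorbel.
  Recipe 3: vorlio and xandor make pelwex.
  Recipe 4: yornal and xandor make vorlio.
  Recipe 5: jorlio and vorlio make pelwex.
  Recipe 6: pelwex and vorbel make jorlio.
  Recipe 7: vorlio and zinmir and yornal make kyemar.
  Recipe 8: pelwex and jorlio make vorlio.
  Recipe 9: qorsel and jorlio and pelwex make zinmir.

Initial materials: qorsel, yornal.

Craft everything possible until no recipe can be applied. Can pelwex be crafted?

qorsel and yornal → xandor (Recipe 1).
Using Recipe 4, yornal and xandor make vorlio.
vorlio and xandor → pelwex (Recipe 3).

Yes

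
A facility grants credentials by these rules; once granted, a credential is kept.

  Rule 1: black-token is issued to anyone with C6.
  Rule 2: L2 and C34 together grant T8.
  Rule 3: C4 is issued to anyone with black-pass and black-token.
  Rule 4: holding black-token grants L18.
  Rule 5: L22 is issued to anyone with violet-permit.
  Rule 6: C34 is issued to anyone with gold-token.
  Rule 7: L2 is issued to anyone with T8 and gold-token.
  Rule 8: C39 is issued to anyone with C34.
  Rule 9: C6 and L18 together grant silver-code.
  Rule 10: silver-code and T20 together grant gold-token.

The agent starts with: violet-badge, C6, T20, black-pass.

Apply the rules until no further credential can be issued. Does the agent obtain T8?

No

T8 would need L2 and C34 (Rule 2), but L2 is never granted.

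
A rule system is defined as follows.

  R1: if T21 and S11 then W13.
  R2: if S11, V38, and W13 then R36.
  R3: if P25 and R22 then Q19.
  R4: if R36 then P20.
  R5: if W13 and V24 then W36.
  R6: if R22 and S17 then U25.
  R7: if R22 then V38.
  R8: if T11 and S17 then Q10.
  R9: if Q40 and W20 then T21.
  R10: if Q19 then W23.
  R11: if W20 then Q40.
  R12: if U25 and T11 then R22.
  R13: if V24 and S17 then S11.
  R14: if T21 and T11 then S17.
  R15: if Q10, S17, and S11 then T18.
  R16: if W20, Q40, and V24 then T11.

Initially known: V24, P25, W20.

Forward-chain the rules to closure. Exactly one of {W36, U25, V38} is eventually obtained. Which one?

W20 holds, so Q40 follows (R11).
W20, Q40, and V24 hold, so T11 follows (R16).
From Q40 and W20, R9 gives T21.
From T21 and T11, R14 gives S17.
From V24 and S17, R13 gives S11.
From T21 and S11, R1 gives W13.
W13 and V24 hold, so W36 follows (R5).
U25 would need R22 and S17 (R6), but R22 is never established. V38 would need R22 (R7), but R22 is never established.

W36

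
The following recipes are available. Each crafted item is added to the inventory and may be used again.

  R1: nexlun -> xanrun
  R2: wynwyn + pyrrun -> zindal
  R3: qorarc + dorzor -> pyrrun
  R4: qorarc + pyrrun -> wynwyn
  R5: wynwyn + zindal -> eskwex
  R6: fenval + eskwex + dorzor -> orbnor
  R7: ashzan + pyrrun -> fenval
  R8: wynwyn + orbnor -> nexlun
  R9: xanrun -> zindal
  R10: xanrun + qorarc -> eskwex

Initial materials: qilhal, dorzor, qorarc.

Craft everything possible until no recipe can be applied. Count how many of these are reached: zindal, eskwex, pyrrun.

3

Using R3, qorarc and dorzor make pyrrun.
Using R4, qorarc and pyrrun make wynwyn.
wynwyn + pyrrun -> zindal (R2).
Using R5, wynwyn and zindal make eskwex.
zindal: reached.
eskwex: reached.
pyrrun: reached.
All 3 are reached.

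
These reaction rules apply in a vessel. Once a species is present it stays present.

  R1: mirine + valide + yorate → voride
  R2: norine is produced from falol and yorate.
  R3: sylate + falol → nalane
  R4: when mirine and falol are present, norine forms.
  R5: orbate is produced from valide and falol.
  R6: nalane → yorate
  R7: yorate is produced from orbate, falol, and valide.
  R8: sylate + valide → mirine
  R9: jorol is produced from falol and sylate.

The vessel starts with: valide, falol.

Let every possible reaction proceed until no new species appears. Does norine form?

Yes

valide and falol present → orbate forms (R5).
orbate, falol, and valide present → yorate forms (R7).
falol and yorate present → norine forms (R2).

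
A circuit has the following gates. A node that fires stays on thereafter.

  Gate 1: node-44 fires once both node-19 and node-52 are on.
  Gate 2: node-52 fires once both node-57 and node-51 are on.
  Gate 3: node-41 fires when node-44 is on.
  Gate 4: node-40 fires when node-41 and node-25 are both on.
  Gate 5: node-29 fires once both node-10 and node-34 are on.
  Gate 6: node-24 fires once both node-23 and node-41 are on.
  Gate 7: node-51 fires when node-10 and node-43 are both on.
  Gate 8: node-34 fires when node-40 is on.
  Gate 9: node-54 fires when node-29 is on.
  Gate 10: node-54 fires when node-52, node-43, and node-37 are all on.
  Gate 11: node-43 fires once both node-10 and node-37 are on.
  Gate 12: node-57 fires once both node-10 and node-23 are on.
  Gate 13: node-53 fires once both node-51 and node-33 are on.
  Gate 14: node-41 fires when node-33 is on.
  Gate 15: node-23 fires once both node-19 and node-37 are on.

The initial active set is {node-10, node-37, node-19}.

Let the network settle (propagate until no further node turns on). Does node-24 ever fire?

Yes

Gate 11: node-10 and node-37 on → node-43 on.
Gate 15: node-19 and node-37 on → node-23 on.
Gate 12: node-10 and node-23 on → node-57 on.
node-10 and node-43 are on, so node-51 fires (Gate 7).
Gate 2: node-57 and node-51 on → node-52 on.
Gate 1: node-19 and node-52 on → node-44 on.
node-44 is on, so node-41 fires (Gate 3).
Gate 6: node-23 and node-41 on → node-24 on.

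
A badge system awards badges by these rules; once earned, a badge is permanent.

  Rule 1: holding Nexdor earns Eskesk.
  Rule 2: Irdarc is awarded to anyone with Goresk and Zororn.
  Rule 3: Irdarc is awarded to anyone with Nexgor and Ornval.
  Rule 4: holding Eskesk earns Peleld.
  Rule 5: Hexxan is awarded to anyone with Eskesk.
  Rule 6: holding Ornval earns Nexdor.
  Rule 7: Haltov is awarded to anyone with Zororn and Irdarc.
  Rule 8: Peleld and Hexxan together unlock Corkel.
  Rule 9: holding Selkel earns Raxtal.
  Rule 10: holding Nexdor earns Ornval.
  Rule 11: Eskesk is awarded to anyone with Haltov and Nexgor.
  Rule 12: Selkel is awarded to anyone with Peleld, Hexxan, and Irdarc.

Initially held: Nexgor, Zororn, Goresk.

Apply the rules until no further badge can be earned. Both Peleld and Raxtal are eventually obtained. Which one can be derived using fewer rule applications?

Peleld

Peleld: With Goresk and Zororn, Irdarc is earned (Rule 2). With Zororn and Irdarc, Haltov is earned (Rule 7). With Haltov and Nexgor, Eskesk is earned (Rule 11). With Eskesk, Peleld is earned (Rule 4). [4 rule applications]
Raxtal: With Goresk and Zororn, Irdarc is earned (Rule 2). With Zororn and Irdarc, Haltov is earned (Rule 7). With Haltov and Nexgor, Eskesk is earned (Rule 11). With Eskesk, Peleld is earned (Rule 4). With Eskesk, Hexxan is earned (Rule 5). With Peleld, Hexxan, and Irdarc, Selkel is earned (Rule 12). With Selkel, Raxtal is earned (Rule 9). [7 rule applications]
Peleld needs fewer.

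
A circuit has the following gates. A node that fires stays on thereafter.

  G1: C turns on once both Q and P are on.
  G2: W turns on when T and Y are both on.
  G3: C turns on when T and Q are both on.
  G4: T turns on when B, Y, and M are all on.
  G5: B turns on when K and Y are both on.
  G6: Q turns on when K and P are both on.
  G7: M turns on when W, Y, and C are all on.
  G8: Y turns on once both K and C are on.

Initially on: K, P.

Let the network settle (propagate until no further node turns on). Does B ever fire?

Yes

K and P are on, so Q turns on (G6).
G1: Q and P on → C on.
G8: K and C on → Y on.
K and Y are on, so B turns on (G5).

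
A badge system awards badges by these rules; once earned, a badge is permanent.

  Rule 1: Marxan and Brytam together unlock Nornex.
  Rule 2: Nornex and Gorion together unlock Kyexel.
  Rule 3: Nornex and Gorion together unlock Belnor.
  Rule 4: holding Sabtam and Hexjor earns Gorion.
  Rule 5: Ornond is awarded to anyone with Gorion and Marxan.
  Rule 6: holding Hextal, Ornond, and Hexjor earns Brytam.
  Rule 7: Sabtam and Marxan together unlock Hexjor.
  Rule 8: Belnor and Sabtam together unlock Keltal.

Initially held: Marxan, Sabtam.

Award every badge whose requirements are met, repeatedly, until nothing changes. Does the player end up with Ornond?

With Sabtam and Marxan, Hexjor is earned (Rule 7).
With Sabtam and Hexjor, Gorion is earned (Rule 4).
With Gorion and Marxan, Ornond is earned (Rule 5).

Yes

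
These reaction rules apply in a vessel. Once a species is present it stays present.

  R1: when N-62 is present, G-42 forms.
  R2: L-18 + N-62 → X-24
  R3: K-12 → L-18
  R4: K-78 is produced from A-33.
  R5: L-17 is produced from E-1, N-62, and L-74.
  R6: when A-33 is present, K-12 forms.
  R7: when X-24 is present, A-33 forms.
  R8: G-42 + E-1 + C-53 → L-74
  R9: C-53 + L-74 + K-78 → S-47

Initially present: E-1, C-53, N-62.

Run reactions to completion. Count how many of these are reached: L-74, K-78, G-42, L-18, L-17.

3

N-62 present → G-42 forms (R1).
G-42, E-1, and C-53 present → L-74 forms (R8).
E-1, N-62, and L-74 present → L-17 forms (R5).
L-74: reached.
K-78 would need A-33 (R4), but A-33 never forms.
G-42: reached.
L-18 would need K-12 (R3), but K-12 never forms.
L-17: reached.
Reached: L-74, G-42, and L-17 — 3 of the 5.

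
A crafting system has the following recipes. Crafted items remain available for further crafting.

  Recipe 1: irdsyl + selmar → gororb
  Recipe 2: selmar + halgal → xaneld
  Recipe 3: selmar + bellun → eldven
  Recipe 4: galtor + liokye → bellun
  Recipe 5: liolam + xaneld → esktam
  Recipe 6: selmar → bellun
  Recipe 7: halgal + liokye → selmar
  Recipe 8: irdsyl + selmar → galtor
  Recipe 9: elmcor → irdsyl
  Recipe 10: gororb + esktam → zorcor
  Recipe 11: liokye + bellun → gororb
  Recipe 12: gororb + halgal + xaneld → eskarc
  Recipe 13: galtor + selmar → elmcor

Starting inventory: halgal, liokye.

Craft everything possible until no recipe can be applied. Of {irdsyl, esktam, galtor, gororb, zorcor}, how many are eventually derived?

1

halgal + liokye → selmar (Recipe 7).
selmar → bellun (Recipe 6).
liokye + bellun → gororb (Recipe 11).
irdsyl would need elmcor (Recipe 9), but elmcor is never obtained.
esktam would need liolam and xaneld (Recipe 5), but liolam is never obtained.
galtor would need irdsyl and selmar (Recipe 8), but irdsyl is never obtained.
gororb: reached.
zorcor would need gororb and esktam (Recipe 10), but esktam is never obtained.
Reached: gororb — 1 of the 5.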